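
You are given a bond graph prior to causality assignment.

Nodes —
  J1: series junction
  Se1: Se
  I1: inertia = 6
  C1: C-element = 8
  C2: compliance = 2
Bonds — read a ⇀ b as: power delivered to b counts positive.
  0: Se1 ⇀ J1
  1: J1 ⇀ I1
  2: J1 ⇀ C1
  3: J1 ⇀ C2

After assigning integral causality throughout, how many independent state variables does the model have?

3  (C1, C2, I1 all integral)

bond 0 →J1  (source Se1 imposes e)
bond 1 →I1  (I1 outputs flow p/I1)
bond 2 →J1  (J1: bond 1 brought flow, rest push out)
bond 3 →J1  (common-f at J1 fixed by 1)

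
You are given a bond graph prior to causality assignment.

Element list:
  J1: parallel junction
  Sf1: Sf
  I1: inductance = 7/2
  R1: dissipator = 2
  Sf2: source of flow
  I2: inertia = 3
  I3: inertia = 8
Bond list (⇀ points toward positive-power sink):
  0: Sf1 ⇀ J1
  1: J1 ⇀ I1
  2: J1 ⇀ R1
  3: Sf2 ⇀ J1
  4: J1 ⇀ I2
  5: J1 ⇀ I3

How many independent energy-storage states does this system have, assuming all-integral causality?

3  (I1, I2, I3 all integral)

β0 stroke at Sf1  (Sf1: flow source, stroke at near end)
β3 stroke at Sf2  (Sf2 (Sf) sets flow on bond)
β1 stroke at I1  (I1 integral (f out))
β4 stroke at I2  (I2 outputs flow p/I2)
β5 stroke at I3  (I3 integral (f out))
β2 stroke at J1  (J1 needs exactly one e-in)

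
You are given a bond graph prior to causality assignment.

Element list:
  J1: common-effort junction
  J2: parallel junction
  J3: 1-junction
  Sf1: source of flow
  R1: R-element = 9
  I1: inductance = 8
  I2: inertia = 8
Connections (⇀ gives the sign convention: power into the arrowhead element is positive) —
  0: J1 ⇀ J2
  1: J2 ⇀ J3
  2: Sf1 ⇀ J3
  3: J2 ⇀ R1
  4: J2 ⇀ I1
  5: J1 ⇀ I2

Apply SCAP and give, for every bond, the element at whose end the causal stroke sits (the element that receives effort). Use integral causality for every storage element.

#0 stroke→J1
#1 stroke→J3
#2 stroke→Sf1
#3 stroke→J2
#4 stroke→I1
#5 stroke→I2

#2 →Sf1  (Sf1: flow source, stroke at near end)
#1 →J3  (J3: bond 2 brought flow, rest push out)
#4 →I1  (I1: I, integral causality)
#5 →I2  (prefer integral on I2)
#0 →J1  (J1: last free bond brings effort in)
#3 →J2  (J2: last free bond brings effort in)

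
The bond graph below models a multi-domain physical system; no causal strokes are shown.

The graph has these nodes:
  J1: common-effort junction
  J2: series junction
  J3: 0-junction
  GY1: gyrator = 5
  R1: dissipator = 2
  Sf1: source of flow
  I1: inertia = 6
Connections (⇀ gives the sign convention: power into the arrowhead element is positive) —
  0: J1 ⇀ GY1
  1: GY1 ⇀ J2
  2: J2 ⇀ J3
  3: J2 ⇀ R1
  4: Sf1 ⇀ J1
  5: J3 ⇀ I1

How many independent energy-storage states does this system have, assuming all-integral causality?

bond 4 →Sf1  (Sf1 fixes flow; stroke at Sf1)
bond 0 →J1  (only one effort-in slot at J1)
bond 1 →J2  (GY GY1: same side as bond 0)
bond 5 →I1  (I1: I, integral causality)
bond 2 →J3  (only one effort-in slot at J3)
bond 3 →J2  (J2 flow already set via bond 2)

1  (I1 all integral)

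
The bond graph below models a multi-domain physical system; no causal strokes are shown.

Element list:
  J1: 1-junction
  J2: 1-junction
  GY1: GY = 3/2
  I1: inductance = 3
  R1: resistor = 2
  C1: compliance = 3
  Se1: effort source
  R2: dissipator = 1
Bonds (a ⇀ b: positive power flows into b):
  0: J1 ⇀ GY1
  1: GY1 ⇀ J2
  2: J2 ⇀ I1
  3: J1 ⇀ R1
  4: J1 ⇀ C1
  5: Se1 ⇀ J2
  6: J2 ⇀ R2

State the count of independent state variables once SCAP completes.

bond 5 |J2  (source Se1 imposes e)
bond 2 |I1  (I1: I, integral causality)
bond 1 |J2  (J2 flow already set via bond 2)
bond 6 |J2  (1-jn J2 has f-setter on 2)
bond 0 |J1  (through GY1, causality inverts; strokes same side of GY1)
bond 4 |J1  (C1 integral (e out))
bond 3 |R1  (J1: last free bond brings flow in)

2  (C1, I1 all integral)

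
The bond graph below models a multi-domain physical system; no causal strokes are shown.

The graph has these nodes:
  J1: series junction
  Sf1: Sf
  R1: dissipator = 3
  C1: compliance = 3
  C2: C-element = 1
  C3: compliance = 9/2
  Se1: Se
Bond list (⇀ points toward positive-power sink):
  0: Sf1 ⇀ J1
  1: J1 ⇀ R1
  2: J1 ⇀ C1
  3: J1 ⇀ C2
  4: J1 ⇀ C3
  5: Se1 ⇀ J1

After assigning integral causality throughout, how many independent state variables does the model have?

#0 stroke at Sf1  (Sf1: flow source, stroke at near end)
#5 stroke at J1  (Se1: effort source, stroke at far end)
#1 stroke at J1  (1-jn J1 has f-setter on 0)
#2 stroke at J1  (J1 flow already set via bond 0)
#3 stroke at J1  (common-f at J1 fixed by 0)
#4 stroke at J1  (1-jn J1 has f-setter on 0)

3  (C1, C2, C3 all integral)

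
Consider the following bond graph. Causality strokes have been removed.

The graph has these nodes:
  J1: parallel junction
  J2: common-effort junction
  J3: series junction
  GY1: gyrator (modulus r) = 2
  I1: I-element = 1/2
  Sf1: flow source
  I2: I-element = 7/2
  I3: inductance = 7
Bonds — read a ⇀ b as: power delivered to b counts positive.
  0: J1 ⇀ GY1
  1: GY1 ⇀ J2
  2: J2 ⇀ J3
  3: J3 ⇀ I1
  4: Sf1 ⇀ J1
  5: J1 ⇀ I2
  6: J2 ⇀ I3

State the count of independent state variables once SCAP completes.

b4 stroke→Sf1  (Sf1 (Sf) sets flow on bond)
b3 stroke→I1  (I1: I, integral causality)
b2 stroke→J3  (common-f at J3 fixed by 3)
b5 stroke→I2  (I2 outputs flow p/I2)
b0 stroke→J1  (only one effort-in slot at J1)
b1 stroke→J2  (GY1: gyrator matches bond 0)
b6 stroke→I3  (J2 effort already set via bond 1)

3  (I1, I2, I3 all integral)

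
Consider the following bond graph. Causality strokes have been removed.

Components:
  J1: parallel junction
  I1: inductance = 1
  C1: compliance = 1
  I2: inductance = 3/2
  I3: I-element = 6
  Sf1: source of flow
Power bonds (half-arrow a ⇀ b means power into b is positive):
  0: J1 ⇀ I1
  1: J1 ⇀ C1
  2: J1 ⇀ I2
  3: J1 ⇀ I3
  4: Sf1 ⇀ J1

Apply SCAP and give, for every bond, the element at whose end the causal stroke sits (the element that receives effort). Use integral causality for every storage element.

bond 0 |I1
bond 1 |J1
bond 2 |I2
bond 3 |I3
bond 4 |Sf1

#4 |Sf1  (Sf1 (Sf) sets flow on bond)
#0 |I1  (I1 outputs flow p/I1)
#1 |J1  (prefer integral on C1)
#2 |I2  (J1: bond 1 brought effort, rest push out)
#3 |I3  (0-jn J1 has e-setter on 1)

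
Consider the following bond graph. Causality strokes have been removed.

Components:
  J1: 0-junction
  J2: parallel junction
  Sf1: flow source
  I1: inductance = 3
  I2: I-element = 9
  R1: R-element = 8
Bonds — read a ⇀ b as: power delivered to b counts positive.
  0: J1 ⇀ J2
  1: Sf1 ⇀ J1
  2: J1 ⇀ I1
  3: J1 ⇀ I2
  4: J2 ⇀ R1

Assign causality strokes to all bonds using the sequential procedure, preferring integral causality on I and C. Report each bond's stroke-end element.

β0 stroke at J1
β1 stroke at Sf1
β2 stroke at I1
β3 stroke at I2
β4 stroke at J2

bond 1 stroke at Sf1  (Sf1 fixes flow; stroke at Sf1)
bond 2 stroke at I1  (I1: I, integral causality)
bond 3 stroke at I2  (I2: I, integral causality)
bond 0 stroke at J1  (J1 needs exactly one e-in)
bond 4 stroke at J2  (only one effort-in slot at J2)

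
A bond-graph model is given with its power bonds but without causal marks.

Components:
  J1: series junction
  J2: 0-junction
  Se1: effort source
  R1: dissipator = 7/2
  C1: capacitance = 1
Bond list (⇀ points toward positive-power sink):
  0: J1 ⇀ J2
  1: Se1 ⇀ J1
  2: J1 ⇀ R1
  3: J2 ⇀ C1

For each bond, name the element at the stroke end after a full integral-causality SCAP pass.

bond 1 →J1  (Se1 fixes effort; stroke away)
bond 3 →J2  (C1 integral (e out))
bond 0 →J1  (common-e at J2 fixed by 3)
bond 2 →R1  (J1: last free bond brings flow in)

#0 |J1
#1 |J1
#2 |R1
#3 |J2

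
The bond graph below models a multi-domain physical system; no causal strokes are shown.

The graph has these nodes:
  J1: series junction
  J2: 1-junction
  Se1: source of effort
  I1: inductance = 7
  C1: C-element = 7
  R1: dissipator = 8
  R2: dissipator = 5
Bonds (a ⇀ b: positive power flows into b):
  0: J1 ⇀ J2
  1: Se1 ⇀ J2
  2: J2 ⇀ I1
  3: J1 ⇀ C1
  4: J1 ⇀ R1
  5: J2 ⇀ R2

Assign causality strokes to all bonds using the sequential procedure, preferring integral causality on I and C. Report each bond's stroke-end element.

#0 →J2
#1 →J2
#2 →I1
#3 →J1
#4 →J1
#5 →J2

bond 1 |J2  (source Se1 imposes e)
bond 2 |I1  (I1 outputs flow p/I1)
bond 0 |J2  (J2 flow already set via bond 2)
bond 5 |J2  (J2 flow already set via bond 2)
bond 3 |J1  (1-jn J1 has f-setter on 0)
bond 4 |J1  (J1 flow already set via bond 0)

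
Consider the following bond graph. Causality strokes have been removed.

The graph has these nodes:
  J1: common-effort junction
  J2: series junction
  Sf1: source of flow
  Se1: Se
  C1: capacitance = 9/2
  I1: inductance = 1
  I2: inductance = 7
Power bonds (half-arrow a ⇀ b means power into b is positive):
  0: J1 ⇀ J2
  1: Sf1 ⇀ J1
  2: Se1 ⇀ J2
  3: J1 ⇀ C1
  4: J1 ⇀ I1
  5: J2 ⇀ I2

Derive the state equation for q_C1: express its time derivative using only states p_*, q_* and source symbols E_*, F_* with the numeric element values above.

dq_C1/dt = F_Sf1 - p_I1 - p_I2/7

bond 1 stroke→Sf1  (Sf1 fixes flow; stroke at Sf1)
bond 2 stroke→J2  (Se1 fixes effort; stroke away)
bond 3 stroke→J1  (C1 outputs effort q/C1)
bond 0 stroke→J2  (J1: bond 3 brought effort, rest push out)
bond 4 stroke→I1  (common-e at J1 fixed by 3)
bond 5 stroke→I2  (J2 needs exactly one f-in)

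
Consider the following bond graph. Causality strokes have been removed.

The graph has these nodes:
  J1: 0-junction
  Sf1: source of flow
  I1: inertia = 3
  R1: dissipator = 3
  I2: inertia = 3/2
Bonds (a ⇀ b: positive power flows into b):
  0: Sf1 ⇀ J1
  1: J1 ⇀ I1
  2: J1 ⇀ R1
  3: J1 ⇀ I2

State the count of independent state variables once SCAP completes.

2  (I1, I2 all integral)

β0 stroke at Sf1  (Sf1 fixes flow; stroke at Sf1)
β1 stroke at I1  (prefer integral on I1)
β3 stroke at I2  (I2 outputs flow p/I2)
β2 stroke at J1  (J1: last free bond brings effort in)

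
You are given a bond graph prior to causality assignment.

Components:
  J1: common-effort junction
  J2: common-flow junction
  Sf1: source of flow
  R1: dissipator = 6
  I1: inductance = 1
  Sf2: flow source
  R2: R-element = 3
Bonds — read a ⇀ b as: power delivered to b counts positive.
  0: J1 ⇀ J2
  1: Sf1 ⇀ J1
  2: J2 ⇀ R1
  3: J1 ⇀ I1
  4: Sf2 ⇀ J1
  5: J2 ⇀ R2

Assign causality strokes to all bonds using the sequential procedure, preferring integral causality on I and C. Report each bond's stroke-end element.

b1 |Sf1  (Sf1 fixes flow; stroke at Sf1)
b4 |Sf2  (Sf2: flow source, stroke at near end)
b3 |I1  (I1 integral (f out))
b0 |J1  (only one effort-in slot at J1)
b2 |J2  (common-f at J2 fixed by 0)
b5 |J2  (J2 flow already set via bond 0)

β0 stroke at J1
β1 stroke at Sf1
β2 stroke at J2
β3 stroke at I1
β4 stroke at Sf2
β5 stroke at J2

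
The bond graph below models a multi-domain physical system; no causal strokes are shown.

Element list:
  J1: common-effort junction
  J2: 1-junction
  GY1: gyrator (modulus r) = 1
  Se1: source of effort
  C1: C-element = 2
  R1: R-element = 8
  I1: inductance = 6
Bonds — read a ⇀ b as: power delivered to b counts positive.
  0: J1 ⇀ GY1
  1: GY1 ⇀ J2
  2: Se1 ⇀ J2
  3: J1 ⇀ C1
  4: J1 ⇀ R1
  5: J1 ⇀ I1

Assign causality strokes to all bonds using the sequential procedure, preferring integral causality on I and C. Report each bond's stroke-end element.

#0 |GY1
#1 |GY1
#2 |J2
#3 |J1
#4 |R1
#5 |I1

#2 stroke at J2  (Se1 (Se) sets effort on bond)
#1 stroke at GY1  (closing 1-jn rule on J2)
#0 stroke at GY1  (through GY1, causality inverts; strokes same side of GY1)
#3 stroke at J1  (C1 integral (e out))
#4 stroke at R1  (0-jn J1 has e-setter on 3)
#5 stroke at I1  (J1: bond 3 brought effort, rest push out)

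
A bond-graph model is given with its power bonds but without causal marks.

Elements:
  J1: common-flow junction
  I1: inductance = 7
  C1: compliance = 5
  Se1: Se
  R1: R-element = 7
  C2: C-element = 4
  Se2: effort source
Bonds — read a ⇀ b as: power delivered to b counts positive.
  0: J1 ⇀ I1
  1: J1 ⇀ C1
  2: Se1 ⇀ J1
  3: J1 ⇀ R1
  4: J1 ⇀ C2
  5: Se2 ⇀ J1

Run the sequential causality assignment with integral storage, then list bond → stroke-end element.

b0 →I1
b1 →J1
b2 →J1
b3 →J1
b4 →J1
b5 →J1

#2 →J1  (Se1: effort source, stroke at far end)
#5 →J1  (Se2 (Se) sets effort on bond)
#0 →I1  (I1 integral (f out))
#1 →J1  (1-jn J1 has f-setter on 0)
#3 →J1  (J1: bond 0 brought flow, rest push out)
#4 →J1  (1-jn J1 has f-setter on 0)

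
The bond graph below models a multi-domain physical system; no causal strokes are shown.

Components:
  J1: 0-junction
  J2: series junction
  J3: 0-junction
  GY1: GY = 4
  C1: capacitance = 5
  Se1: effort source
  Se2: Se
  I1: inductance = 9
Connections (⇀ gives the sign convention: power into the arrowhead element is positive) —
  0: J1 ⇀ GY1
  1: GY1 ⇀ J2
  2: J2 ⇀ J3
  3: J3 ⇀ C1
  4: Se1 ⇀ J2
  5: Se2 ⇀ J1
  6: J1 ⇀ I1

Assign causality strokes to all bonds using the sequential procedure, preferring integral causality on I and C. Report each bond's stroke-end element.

bond 0 stroke at GY1
bond 1 stroke at GY1
bond 2 stroke at J2
bond 3 stroke at J3
bond 4 stroke at J2
bond 5 stroke at J1
bond 6 stroke at I1

β4 stroke→J2  (source Se1 imposes e)
β5 stroke→J1  (Se2 (Se) sets effort on bond)
β0 stroke→GY1  (common-e at J1 fixed by 5)
β6 stroke→I1  (J1 effort already set via bond 5)
β1 stroke→GY1  (GY GY1: same side as bond 0)
β2 stroke→J2  (J2 flow already set via bond 1)
β3 stroke→J3  (closing 0-jn rule on J3)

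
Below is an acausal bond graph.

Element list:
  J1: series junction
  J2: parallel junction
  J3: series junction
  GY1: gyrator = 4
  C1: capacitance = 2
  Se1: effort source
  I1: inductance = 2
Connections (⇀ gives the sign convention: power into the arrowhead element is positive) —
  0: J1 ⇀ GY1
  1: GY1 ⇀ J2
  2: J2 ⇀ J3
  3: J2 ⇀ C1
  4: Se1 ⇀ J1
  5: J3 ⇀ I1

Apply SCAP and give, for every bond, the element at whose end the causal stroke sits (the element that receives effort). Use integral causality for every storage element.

β0 stroke→GY1
β1 stroke→GY1
β2 stroke→J3
β3 stroke→J2
β4 stroke→J1
β5 stroke→I1

bond 4 stroke at J1  (Se1 fixes effort; stroke away)
bond 0 stroke at GY1  (J1: last free bond brings flow in)
bond 1 stroke at GY1  (GY1: gyrator matches bond 0)
bond 3 stroke at J2  (C1 integral (e out))
bond 2 stroke at J3  (J2: bond 3 brought effort, rest push out)
bond 5 stroke at I1  (J3 needs exactly one f-in)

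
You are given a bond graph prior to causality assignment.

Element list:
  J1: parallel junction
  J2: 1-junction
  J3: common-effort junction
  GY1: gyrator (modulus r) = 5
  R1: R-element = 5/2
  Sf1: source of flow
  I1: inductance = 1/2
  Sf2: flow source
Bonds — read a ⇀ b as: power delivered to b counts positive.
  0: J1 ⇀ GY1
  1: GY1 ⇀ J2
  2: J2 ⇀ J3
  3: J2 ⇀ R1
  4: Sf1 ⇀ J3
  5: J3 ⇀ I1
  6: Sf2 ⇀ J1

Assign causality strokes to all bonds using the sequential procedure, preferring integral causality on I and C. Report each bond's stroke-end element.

b4 stroke→Sf1  (Sf1: flow source, stroke at near end)
b6 stroke→Sf2  (Sf2: flow source, stroke at near end)
b0 stroke→J1  (closing 0-jn rule on J1)
b1 stroke→J2  (through GY1, causality inverts; strokes same side of GY1)
b5 stroke→I1  (prefer integral on I1)
b2 stroke→J3  (J3: last free bond brings effort in)
b3 stroke→J2  (J2: bond 2 brought flow, rest push out)

b0 stroke at J1
b1 stroke at J2
b2 stroke at J3
b3 stroke at J2
b4 stroke at Sf1
b5 stroke at I1
b6 stroke at Sf2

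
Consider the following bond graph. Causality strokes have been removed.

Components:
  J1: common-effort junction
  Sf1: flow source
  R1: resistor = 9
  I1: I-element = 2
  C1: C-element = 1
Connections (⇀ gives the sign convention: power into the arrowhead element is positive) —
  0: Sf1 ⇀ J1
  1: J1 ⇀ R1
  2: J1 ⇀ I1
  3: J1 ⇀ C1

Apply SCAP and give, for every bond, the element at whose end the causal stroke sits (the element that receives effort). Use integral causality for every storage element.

b0 stroke→Sf1  (Sf1: flow source, stroke at near end)
b2 stroke→I1  (I1 outputs flow p/I1)
b3 stroke→J1  (C1 outputs effort q/C1)
b1 stroke→R1  (J1: bond 3 brought effort, rest push out)

β0 |Sf1
β1 |R1
β2 |I1
β3 |J1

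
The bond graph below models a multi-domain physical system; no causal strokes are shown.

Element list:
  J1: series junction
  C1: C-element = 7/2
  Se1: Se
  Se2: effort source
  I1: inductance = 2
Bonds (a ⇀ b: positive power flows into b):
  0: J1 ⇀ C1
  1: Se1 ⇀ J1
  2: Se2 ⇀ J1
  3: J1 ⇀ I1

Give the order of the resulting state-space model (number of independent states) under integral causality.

b1 |J1  (Se1 (Se) sets effort on bond)
b2 |J1  (Se2: effort source, stroke at far end)
b0 |J1  (C1 outputs effort q/C1)
b3 |I1  (closing 1-jn rule on J1)

2  (C1, I1 all integral)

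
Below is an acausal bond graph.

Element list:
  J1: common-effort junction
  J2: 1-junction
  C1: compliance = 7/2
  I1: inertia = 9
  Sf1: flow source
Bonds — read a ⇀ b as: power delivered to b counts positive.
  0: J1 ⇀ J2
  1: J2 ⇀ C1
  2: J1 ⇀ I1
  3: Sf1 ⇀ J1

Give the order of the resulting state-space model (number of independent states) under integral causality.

b3 stroke→Sf1  (source Sf1 imposes f)
b1 stroke→J2  (prefer integral on C1)
b0 stroke→J1  (closing 1-jn rule on J2)
b2 stroke→I1  (J1 effort already set via bond 0)

2  (C1, I1 all integral)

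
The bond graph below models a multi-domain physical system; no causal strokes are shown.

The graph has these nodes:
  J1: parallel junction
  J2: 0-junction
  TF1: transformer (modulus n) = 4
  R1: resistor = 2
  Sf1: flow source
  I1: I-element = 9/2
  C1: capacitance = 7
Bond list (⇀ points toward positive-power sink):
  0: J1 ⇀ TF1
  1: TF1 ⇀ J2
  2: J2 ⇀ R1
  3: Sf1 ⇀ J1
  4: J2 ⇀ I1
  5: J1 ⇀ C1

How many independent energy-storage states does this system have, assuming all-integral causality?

2  (C1, I1 all integral)

#3 stroke→Sf1  (Sf1: flow source, stroke at near end)
#4 stroke→I1  (I1 integral (f out))
#5 stroke→J1  (prefer integral on C1)
#0 stroke→TF1  (common-e at J1 fixed by 5)
#1 stroke→J2  (TF1: transformer flips bond 0)
#2 stroke→R1  (common-e at J2 fixed by 1)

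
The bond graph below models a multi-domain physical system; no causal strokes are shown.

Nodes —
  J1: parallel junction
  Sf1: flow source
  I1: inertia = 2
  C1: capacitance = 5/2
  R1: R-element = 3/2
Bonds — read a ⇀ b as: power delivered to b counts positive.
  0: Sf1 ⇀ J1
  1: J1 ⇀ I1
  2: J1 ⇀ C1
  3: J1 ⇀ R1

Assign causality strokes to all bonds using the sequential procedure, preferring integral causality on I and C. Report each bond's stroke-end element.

b0 |Sf1
b1 |I1
b2 |J1
b3 |R1

b0 →Sf1  (Sf1 fixes flow; stroke at Sf1)
b1 →I1  (prefer integral on I1)
b2 →J1  (C1: C, integral causality)
b3 →R1  (J1: bond 2 brought effort, rest push out)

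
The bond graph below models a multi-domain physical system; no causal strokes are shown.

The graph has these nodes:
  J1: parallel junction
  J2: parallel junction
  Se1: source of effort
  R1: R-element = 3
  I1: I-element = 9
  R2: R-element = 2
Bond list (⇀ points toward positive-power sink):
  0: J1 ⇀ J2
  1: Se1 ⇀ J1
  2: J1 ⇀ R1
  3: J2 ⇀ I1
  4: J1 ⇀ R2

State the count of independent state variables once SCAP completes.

β1 stroke at J1  (Se1 (Se) sets effort on bond)
β0 stroke at J2  (common-e at J1 fixed by 1)
β2 stroke at R1  (J1 effort already set via bond 1)
β4 stroke at R2  (common-e at J1 fixed by 1)
β3 stroke at I1  (J2 effort already set via bond 0)

1  (I1 all integral)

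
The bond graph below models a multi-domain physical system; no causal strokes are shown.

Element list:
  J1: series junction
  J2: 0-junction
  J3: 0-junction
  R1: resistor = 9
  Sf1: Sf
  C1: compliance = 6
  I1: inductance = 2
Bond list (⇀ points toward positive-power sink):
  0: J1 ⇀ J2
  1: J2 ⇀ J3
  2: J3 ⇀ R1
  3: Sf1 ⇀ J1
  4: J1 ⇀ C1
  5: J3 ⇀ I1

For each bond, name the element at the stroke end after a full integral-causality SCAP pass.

β0 stroke at J1
β1 stroke at J2
β2 stroke at J3
β3 stroke at Sf1
β4 stroke at J1
β5 stroke at I1

#3 stroke at Sf1  (Sf1 (Sf) sets flow on bond)
#0 stroke at J1  (J1 flow already set via bond 3)
#4 stroke at J1  (common-f at J1 fixed by 3)
#1 stroke at J2  (J2: last free bond brings effort in)
#5 stroke at I1  (prefer integral on I1)
#2 stroke at J3  (J3 needs exactly one e-in)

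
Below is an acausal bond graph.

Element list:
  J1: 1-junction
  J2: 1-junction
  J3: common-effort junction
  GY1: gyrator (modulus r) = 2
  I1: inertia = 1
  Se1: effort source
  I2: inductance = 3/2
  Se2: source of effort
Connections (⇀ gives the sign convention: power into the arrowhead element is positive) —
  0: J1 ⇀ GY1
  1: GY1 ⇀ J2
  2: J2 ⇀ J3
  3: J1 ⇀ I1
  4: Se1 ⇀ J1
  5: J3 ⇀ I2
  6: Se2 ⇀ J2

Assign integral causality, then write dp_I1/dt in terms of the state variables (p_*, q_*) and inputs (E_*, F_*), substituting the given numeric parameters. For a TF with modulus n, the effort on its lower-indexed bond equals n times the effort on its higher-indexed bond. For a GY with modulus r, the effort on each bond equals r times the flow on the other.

bond 4 stroke→J1  (Se1: effort source, stroke at far end)
bond 6 stroke→J2  (Se2 (Se) sets effort on bond)
bond 3 stroke→I1  (I1 outputs flow p/I1)
bond 0 stroke→J1  (common-f at J1 fixed by 3)
bond 1 stroke→J2  (GY GY1: same side as bond 0)
bond 2 stroke→J3  (closing 1-jn rule on J2)
bond 5 stroke→I2  (J3: bond 2 brought effort, rest push out)

dp_I1/dt = E_Se1 - 4*p_I2/3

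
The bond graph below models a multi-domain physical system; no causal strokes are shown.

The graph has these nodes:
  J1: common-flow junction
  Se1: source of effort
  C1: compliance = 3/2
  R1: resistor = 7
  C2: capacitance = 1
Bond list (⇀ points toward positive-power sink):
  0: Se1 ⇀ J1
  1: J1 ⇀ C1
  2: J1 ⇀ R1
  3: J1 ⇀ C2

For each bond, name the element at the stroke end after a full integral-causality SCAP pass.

#0 →J1
#1 →J1
#2 →R1
#3 →J1

β0 stroke at J1  (Se1: effort source, stroke at far end)
β1 stroke at J1  (prefer integral on C1)
β3 stroke at J1  (C2 integral (e out))
β2 stroke at R1  (J1: last free bond brings flow in)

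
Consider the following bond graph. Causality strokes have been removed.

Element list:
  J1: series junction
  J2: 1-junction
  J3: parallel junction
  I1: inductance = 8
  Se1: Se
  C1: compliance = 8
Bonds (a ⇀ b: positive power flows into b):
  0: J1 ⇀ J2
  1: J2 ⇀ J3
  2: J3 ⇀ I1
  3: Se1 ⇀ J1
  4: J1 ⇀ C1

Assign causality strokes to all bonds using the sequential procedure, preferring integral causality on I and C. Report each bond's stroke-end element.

#3 stroke→J1  (Se1 (Se) sets effort on bond)
#2 stroke→I1  (I1: I, integral causality)
#1 stroke→J3  (J3: last free bond brings effort in)
#0 stroke→J2  (J2: bond 1 brought flow, rest push out)
#4 stroke→J1  (1-jn J1 has f-setter on 0)

b0 stroke→J2
b1 stroke→J3
b2 stroke→I1
b3 stroke→J1
b4 stroke→J1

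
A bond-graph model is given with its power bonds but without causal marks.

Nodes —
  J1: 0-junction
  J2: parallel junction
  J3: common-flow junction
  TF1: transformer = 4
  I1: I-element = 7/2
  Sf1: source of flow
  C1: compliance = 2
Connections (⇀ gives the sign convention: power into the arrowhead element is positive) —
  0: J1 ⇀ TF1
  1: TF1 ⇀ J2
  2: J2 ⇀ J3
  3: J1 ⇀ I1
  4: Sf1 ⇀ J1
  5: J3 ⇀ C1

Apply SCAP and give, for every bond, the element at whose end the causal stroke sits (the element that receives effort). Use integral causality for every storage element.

b4 stroke→Sf1  (source Sf1 imposes f)
b3 stroke→I1  (I1 outputs flow p/I1)
b0 stroke→J1  (only one effort-in slot at J1)
b1 stroke→TF1  (TF1: transformer flips bond 0)
b2 stroke→J2  (only one effort-in slot at J2)
b5 stroke→J3  (J3: bond 2 brought flow, rest push out)

#0 stroke at J1
#1 stroke at TF1
#2 stroke at J2
#3 stroke at I1
#4 stroke at Sf1
#5 stroke at J3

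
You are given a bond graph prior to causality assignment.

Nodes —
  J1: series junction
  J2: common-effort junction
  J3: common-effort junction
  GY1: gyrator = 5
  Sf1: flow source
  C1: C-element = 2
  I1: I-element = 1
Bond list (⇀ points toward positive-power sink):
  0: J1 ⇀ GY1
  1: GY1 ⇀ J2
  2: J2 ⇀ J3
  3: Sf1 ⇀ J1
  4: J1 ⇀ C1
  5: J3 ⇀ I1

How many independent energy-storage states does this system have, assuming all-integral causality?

2  (C1, I1 all integral)

bond 3 |Sf1  (Sf1 fixes flow; stroke at Sf1)
bond 0 |J1  (common-f at J1 fixed by 3)
bond 4 |J1  (common-f at J1 fixed by 3)
bond 1 |J2  (GY1: gyrator matches bond 0)
bond 2 |J3  (J2: bond 1 brought effort, rest push out)
bond 5 |I1  (J3: bond 2 brought effort, rest push out)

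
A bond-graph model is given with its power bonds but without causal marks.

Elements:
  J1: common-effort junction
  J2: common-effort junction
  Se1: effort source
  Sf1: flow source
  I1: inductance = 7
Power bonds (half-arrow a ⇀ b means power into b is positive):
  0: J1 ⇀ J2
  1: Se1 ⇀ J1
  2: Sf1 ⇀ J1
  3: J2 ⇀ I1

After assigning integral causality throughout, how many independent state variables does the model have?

1  (I1 all integral)

bond 1 |J1  (source Se1 imposes e)
bond 2 |Sf1  (Sf1 (Sf) sets flow on bond)
bond 0 |J2  (common-e at J1 fixed by 1)
bond 3 |I1  (J2 effort already set via bond 0)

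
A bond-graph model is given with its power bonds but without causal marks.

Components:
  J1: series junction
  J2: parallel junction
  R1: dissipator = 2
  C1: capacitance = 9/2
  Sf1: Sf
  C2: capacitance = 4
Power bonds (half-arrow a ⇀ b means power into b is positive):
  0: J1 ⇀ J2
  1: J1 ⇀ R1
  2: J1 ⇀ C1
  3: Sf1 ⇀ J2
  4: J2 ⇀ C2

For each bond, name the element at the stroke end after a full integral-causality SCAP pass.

b0 stroke→J1
b1 stroke→R1
b2 stroke→J1
b3 stroke→Sf1
b4 stroke→J2

bond 3 |Sf1  (Sf1 (Sf) sets flow on bond)
bond 2 |J1  (C1 integral (e out))
bond 4 |J2  (C2 outputs effort q/C2)
bond 0 |J1  (J2: bond 4 brought effort, rest push out)
bond 1 |R1  (closing 1-jn rule on J1)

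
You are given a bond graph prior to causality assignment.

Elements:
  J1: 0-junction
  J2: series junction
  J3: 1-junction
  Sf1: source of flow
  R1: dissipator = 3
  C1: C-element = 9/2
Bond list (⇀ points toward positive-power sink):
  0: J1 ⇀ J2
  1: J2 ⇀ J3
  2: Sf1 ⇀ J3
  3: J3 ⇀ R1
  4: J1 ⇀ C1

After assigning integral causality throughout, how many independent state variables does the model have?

#2 →Sf1  (Sf1: flow source, stroke at near end)
#1 →J3  (1-jn J3 has f-setter on 2)
#3 →J3  (common-f at J3 fixed by 2)
#0 →J2  (1-jn J2 has f-setter on 1)
#4 →J1  (only one effort-in slot at J1)

1  (C1 all integral)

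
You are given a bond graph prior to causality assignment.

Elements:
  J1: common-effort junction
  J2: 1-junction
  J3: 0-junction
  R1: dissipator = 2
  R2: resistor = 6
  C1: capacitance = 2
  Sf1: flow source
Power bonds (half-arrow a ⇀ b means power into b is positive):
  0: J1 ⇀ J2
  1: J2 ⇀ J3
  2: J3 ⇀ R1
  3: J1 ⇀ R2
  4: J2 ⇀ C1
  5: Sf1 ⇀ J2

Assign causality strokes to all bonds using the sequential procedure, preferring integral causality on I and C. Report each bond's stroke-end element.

b0 →J2
b1 →J2
b2 →J3
b3 →J1
b4 →J2
b5 →Sf1

β5 →Sf1  (Sf1 fixes flow; stroke at Sf1)
β0 →J2  (1-jn J2 has f-setter on 5)
β1 →J2  (common-f at J2 fixed by 5)
β4 →J2  (J2 flow already set via bond 5)
β2 →J3  (closing 0-jn rule on J3)
β3 →J1  (J1: last free bond brings effort in)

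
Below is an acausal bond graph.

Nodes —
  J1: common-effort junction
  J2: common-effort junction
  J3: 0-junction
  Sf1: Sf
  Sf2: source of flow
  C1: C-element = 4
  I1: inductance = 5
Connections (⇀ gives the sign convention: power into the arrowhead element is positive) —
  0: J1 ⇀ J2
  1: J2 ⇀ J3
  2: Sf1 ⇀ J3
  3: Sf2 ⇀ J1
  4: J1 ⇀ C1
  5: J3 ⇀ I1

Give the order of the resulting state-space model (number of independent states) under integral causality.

2  (C1, I1 all integral)

bond 2 |Sf1  (Sf1: flow source, stroke at near end)
bond 3 |Sf2  (source Sf2 imposes f)
bond 4 |J1  (C1: C, integral causality)
bond 0 |J2  (J1 effort already set via bond 4)
bond 1 |J3  (J2 effort already set via bond 0)
bond 5 |I1  (J3 effort already set via bond 1)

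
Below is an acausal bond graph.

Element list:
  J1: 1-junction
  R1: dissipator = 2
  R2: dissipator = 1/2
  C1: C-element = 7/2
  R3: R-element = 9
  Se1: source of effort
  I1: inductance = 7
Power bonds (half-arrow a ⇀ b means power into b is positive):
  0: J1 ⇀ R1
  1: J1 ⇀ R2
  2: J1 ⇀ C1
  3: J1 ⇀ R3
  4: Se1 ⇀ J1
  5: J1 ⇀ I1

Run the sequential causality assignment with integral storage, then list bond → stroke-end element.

#0 |J1
#1 |J1
#2 |J1
#3 |J1
#4 |J1
#5 |I1

b4 stroke at J1  (Se1: effort source, stroke at far end)
b2 stroke at J1  (prefer integral on C1)
b5 stroke at I1  (I1 integral (f out))
b0 stroke at J1  (J1 flow already set via bond 5)
b1 stroke at J1  (1-jn J1 has f-setter on 5)
b3 stroke at J1  (J1: bond 5 brought flow, rest push out)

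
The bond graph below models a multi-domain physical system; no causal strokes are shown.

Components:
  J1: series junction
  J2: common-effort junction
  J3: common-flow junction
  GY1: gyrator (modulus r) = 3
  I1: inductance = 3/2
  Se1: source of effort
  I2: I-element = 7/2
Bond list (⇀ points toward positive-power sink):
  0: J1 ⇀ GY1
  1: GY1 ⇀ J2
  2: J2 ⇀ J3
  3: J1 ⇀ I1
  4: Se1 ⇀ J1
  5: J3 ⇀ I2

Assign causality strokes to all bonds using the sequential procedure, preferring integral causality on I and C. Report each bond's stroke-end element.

#0 stroke→J1
#1 stroke→J2
#2 stroke→J3
#3 stroke→I1
#4 stroke→J1
#5 stroke→I2

β4 stroke→J1  (Se1 (Se) sets effort on bond)
β3 stroke→I1  (prefer integral on I1)
β0 stroke→J1  (1-jn J1 has f-setter on 3)
β1 stroke→J2  (GY1 both-in/both-out from 0)
β2 stroke→J3  (J2: bond 1 brought effort, rest push out)
β5 stroke→I2  (J3: last free bond brings flow in)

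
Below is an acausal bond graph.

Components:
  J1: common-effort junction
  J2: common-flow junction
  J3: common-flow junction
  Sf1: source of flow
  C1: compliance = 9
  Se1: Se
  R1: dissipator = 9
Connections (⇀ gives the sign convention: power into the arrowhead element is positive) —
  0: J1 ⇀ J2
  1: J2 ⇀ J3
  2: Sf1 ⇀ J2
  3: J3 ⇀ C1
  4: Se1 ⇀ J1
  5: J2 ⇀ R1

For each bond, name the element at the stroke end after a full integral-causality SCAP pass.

bond 2 stroke at Sf1  (source Sf1 imposes f)
bond 4 stroke at J1  (Se1 fixes effort; stroke away)
bond 0 stroke at J2  (0-jn J1 has e-setter on 4)
bond 1 stroke at J2  (1-jn J2 has f-setter on 2)
bond 5 stroke at J2  (1-jn J2 has f-setter on 2)
bond 3 stroke at J3  (J3 flow already set via bond 1)

b0 |J2
b1 |J2
b2 |Sf1
b3 |J3
b4 |J1
b5 |J2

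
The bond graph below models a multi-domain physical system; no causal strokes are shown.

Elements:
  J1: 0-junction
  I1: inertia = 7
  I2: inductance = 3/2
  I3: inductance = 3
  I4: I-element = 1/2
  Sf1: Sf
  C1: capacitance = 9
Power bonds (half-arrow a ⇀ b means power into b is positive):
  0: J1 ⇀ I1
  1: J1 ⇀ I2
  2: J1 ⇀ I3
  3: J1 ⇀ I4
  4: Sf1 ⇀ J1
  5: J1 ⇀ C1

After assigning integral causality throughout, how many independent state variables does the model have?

bond 4 stroke→Sf1  (Sf1: flow source, stroke at near end)
bond 0 stroke→I1  (prefer integral on I1)
bond 1 stroke→I2  (I2 integral (f out))
bond 2 stroke→I3  (I3 outputs flow p/I3)
bond 3 stroke→I4  (prefer integral on I4)
bond 5 stroke→J1  (closing 0-jn rule on J1)

5  (C1, I1, I2, I3, I4 all integral)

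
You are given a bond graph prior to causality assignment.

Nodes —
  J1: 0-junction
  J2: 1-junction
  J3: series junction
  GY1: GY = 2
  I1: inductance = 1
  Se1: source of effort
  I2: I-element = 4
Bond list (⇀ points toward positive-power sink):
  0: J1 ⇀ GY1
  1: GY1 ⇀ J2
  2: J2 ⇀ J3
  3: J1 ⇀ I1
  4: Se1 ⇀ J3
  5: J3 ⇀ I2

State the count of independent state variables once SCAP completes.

β4 →J3  (Se1 fixes effort; stroke away)
β3 →I1  (I1 outputs flow p/I1)
β0 →J1  (J1 needs exactly one e-in)
β1 →J2  (GY GY1: same side as bond 0)
β2 →J3  (J2: last free bond brings flow in)
β5 →I2  (J3 needs exactly one f-in)

2  (I1, I2 all integral)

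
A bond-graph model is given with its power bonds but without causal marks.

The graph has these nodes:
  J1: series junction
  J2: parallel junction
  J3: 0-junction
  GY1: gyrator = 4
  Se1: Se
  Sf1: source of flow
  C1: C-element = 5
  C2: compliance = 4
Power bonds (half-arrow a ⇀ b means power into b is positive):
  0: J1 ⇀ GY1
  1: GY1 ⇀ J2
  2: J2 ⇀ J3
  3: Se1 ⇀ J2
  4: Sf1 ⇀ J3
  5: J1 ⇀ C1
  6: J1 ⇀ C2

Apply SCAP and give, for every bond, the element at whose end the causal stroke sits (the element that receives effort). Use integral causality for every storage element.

b0 stroke at GY1
b1 stroke at GY1
b2 stroke at J3
b3 stroke at J2
b4 stroke at Sf1
b5 stroke at J1
b6 stroke at J1

#3 |J2  (Se1: effort source, stroke at far end)
#4 |Sf1  (Sf1 (Sf) sets flow on bond)
#1 |GY1  (J2 effort already set via bond 3)
#2 |J3  (0-jn J2 has e-setter on 3)
#0 |GY1  (GY GY1: same side as bond 1)
#5 |J1  (1-jn J1 has f-setter on 0)
#6 |J1  (J1: bond 0 brought flow, rest push out)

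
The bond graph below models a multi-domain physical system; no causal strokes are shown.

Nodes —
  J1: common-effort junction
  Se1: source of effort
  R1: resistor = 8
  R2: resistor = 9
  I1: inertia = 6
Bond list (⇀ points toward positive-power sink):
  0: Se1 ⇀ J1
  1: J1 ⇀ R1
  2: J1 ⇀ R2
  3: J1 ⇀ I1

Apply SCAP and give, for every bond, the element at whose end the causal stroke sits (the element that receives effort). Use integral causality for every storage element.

#0 stroke→J1
#1 stroke→R1
#2 stroke→R2
#3 stroke→I1

#0 →J1  (source Se1 imposes e)
#1 →R1  (J1: bond 0 brought effort, rest push out)
#2 →R2  (J1: bond 0 brought effort, rest push out)
#3 →I1  (0-jn J1 has e-setter on 0)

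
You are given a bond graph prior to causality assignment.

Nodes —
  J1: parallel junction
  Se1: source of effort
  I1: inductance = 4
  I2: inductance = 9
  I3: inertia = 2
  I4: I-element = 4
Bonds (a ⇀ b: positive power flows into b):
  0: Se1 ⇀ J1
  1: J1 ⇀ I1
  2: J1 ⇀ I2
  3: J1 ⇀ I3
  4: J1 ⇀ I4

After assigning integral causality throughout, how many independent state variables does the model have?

4  (I1, I2, I3, I4 all integral)

bond 0 stroke at J1  (Se1: effort source, stroke at far end)
bond 1 stroke at I1  (J1 effort already set via bond 0)
bond 2 stroke at I2  (0-jn J1 has e-setter on 0)
bond 3 stroke at I3  (J1 effort already set via bond 0)
bond 4 stroke at I4  (common-e at J1 fixed by 0)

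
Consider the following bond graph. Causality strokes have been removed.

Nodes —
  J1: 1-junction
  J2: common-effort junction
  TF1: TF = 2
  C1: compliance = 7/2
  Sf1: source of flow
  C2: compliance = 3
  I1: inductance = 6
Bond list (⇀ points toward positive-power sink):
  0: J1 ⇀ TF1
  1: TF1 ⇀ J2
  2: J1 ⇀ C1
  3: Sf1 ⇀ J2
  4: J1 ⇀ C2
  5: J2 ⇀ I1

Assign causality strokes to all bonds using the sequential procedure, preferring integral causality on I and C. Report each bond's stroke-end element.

bond 3 →Sf1  (source Sf1 imposes f)
bond 2 →J1  (C1: C, integral causality)
bond 4 →J1  (C2: C, integral causality)
bond 0 →TF1  (J1 needs exactly one f-in)
bond 1 →J2  (TF1: transformer flips bond 0)
bond 5 →I1  (common-e at J2 fixed by 1)

b0 stroke at TF1
b1 stroke at J2
b2 stroke at J1
b3 stroke at Sf1
b4 stroke at J1
b5 stroke at I1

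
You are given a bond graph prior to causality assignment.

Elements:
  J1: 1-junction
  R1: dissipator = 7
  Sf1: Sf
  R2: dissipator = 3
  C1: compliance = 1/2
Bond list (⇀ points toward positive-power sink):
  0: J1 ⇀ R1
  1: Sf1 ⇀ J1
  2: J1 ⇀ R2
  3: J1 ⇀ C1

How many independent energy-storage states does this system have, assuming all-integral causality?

bond 1 stroke at Sf1  (Sf1: flow source, stroke at near end)
bond 0 stroke at J1  (common-f at J1 fixed by 1)
bond 2 stroke at J1  (1-jn J1 has f-setter on 1)
bond 3 stroke at J1  (J1: bond 1 brought flow, rest push out)

1  (C1 all integral)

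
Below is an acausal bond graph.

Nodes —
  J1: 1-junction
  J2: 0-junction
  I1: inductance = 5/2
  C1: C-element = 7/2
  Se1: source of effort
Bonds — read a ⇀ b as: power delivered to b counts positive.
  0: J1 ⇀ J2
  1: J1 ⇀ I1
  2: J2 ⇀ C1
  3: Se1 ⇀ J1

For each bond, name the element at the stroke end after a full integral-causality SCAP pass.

#0 |J1
#1 |I1
#2 |J2
#3 |J1

b3 →J1  (Se1 (Se) sets effort on bond)
b1 →I1  (I1: I, integral causality)
b0 →J1  (common-f at J1 fixed by 1)
b2 →J2  (closing 0-jn rule on J2)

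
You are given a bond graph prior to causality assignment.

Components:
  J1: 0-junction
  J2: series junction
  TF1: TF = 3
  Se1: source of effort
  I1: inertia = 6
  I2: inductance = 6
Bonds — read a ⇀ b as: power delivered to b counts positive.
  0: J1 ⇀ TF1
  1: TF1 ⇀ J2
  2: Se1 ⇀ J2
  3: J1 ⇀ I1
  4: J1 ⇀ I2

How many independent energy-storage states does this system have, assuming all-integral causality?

2  (I1, I2 all integral)

#2 |J2  (Se1 (Se) sets effort on bond)
#1 |TF1  (J2: last free bond brings flow in)
#0 |J1  (TF TF1: opposite of bond 1)
#3 |I1  (common-e at J1 fixed by 0)
#4 |I2  (J1 effort already set via bond 0)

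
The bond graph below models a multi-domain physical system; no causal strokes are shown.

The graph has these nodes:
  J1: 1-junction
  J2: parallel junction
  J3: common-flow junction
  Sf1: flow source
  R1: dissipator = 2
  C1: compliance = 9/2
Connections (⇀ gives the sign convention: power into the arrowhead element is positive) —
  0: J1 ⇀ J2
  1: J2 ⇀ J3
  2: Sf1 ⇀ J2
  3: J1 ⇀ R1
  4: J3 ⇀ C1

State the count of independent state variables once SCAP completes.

β2 stroke at Sf1  (Sf1 fixes flow; stroke at Sf1)
β4 stroke at J3  (C1 outputs effort q/C1)
β1 stroke at J2  (J3 needs exactly one f-in)
β0 stroke at J1  (common-e at J2 fixed by 1)
β3 stroke at R1  (only one flow-in slot at J1)

1  (C1 all integral)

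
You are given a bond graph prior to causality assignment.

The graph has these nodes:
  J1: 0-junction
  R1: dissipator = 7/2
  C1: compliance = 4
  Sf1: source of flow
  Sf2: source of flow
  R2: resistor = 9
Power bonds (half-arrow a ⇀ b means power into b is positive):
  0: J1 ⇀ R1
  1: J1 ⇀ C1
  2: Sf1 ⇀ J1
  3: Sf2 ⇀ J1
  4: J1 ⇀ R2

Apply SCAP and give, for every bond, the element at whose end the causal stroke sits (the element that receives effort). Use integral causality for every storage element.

#0 stroke→R1
#1 stroke→J1
#2 stroke→Sf1
#3 stroke→Sf2
#4 stroke→R2

bond 2 |Sf1  (Sf1 fixes flow; stroke at Sf1)
bond 3 |Sf2  (Sf2 (Sf) sets flow on bond)
bond 1 |J1  (C1 integral (e out))
bond 0 |R1  (J1: bond 1 brought effort, rest push out)
bond 4 |R2  (J1: bond 1 brought effort, rest push out)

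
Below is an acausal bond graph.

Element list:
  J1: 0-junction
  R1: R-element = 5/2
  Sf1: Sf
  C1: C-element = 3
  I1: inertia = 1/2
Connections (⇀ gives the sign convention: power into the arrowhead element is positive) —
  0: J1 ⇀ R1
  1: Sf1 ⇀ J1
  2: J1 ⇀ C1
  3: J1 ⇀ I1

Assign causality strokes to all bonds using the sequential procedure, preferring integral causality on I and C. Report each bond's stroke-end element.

β1 |Sf1  (source Sf1 imposes f)
β2 |J1  (C1 outputs effort q/C1)
β0 |R1  (J1 effort already set via bond 2)
β3 |I1  (J1: bond 2 brought effort, rest push out)

bond 0 stroke at R1
bond 1 stroke at Sf1
bond 2 stroke at J1
bond 3 stroke at I1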